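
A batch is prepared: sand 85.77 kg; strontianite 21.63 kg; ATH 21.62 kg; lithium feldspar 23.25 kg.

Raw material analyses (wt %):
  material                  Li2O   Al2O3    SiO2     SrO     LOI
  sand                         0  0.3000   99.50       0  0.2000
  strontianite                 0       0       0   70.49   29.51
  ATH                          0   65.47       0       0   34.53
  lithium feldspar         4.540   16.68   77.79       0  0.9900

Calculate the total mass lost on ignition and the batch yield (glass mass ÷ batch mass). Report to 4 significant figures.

Mid-chain values appear, rounded to four significant figures, between the steps. The whole derivation keeps full float precision in all steps — every reported figure undergoes a single rounding — the derived quantities, which include the totals, glass mass, yield, the four compositions, ignition loss, are computed at exact precision, exactly as printed in problem or answer, starting from the weights for 138.0 kg of glass.
Ignition loss by material:
  sand: 85.77 × 0.002000 = 0.1715 kg
  strontianite: 21.63 × 0.2951 = 6.383 kg
  ATH: 21.62 × 0.3453 = 7.465 kg
  lithium feldspar: 23.25 × 0.009900 = 0.2302 kg
Total LOI = 14.25 kg
Glass = batch − LOI = 152.3 − 14.25 = 138.0 kg

LOI loss = 14.25 kg; glass = 138.0 kg; yield = 90.64%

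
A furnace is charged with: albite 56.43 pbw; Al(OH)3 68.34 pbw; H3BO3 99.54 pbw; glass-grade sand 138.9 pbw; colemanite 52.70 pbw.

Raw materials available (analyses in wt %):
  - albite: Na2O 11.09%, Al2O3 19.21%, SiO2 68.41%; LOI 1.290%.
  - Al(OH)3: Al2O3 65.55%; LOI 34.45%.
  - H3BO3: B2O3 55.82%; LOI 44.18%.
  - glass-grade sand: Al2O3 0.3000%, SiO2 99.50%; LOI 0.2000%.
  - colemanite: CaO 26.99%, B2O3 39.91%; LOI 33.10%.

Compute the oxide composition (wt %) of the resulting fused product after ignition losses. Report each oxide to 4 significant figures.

Glass mass = 329.9 pbw (batch 415.9 − LOI 85.97).
Composition: CaO 4.311%, Na2O 1.897%, B2O3 23.22%, Al2O3 16.99%, SiO2 53.59%

The working math keeps exact precision at every stage; working values are printed (rounded to 4 significant figures) within the worked lines — a single rounding yields every reported figure. Derived quantities, which include the totals, net glass mass, ignition loss, the five compositions, yield, are computed in full float precision, as quoted within problem or answer, using the weight values per 329.9 pbw of glass.
Oxide masses out of the charge:
  CaO: 52.70·0.2699 = 14.22 pbw
  Na2O: 56.43·0.1109 = 6.258 pbw
  B2O3: 99.54·0.5582 + 52.70·0.3991 = 76.60 pbw
  Al2O3: 56.43·0.1921 + 68.34·0.6555 + 138.9·0.003000 = 56.05 pbw
  SiO2: 56.43·0.6841 + 138.9·0.9950 = 176.8 pbw
LOI: 56.43·0.01290 + 68.34·0.3445 + 99.54·0.4418 + 138.9·0.002000 + 52.70·0.3310 = 85.97 pbw
Resulting glass, batch − LOI: 415.9 − 85.97 = 329.9 pbw (matching Σ of the oxides)
percent by weight: oxide/glass ×100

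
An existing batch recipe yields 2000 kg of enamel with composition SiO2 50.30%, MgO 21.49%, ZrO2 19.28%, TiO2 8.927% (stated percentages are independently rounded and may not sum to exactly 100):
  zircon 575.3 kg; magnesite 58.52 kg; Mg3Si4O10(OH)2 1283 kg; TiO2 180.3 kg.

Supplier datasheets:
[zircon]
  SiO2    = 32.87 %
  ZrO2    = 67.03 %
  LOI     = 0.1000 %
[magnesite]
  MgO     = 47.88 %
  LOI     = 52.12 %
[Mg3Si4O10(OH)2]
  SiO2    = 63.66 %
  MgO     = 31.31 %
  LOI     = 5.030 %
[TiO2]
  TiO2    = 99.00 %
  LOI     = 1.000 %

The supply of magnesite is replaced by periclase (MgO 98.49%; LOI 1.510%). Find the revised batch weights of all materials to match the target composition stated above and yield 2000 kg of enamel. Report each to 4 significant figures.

Each numeric step carries exact precision from first step to last — in-progress results are shown, with 4-significant-figure rounding, at each printed step. A single rounding completes every reported value; derived quantities are re-derived at full float precision (ignition loss, net glass mass, totals, four oxide percentages, yield) from the weighed amounts per 2000 kg of glass as set out in the problem or the answer.
Oxide-by-oxide targets in 2000 kg enamel:
  SiO2: 50.30% × 2000 = 1006 kg
  MgO: 21.49% × 2000 = 429.8 kg
  ZrO2: 19.28% × 2000 = 385.6 kg
  TiO2: 8.927% × 2000 = 178.5 kg
Verifying the oxide balance given the weights on record, versus the basis set out (sums match the target masses inside rounding margins):
  SiO2: 575.3·0.3287 + 1283·0.6366 = 1006 kg (target 1006 kg)
  MgO: 28.45·0.9849 + 1283·0.3131 = 429.7 kg (target 429.8 kg)
  ZrO2: 575.3·0.6703 = 385.6 kg (target 385.6 kg)
  TiO2: 180.3·0.9900 = 178.5 kg (target 178.5 kg)
Glass-mass bookkeeping: whole batch net of LOI = 2000 kg (the targets, summed, come to 2000 kg; versus the stated basis of 2000 kg — rounding explains the deltas).
Summing the batch: Σ batch = 2067 kg; the LOI term Σ batch·LOI equals 67.34 kg; glass ÷ batch gives a yield of 96.74%.

Revised batch per 2000 kg enamel:
  zircon: 575.3 kg
  periclase: 28.45 kg
  Mg3Si4O10(OH)2: 1283 kg
  TiO2: 180.3 kg
Total batch = 2067 kg; LOI loss = 67.34 kg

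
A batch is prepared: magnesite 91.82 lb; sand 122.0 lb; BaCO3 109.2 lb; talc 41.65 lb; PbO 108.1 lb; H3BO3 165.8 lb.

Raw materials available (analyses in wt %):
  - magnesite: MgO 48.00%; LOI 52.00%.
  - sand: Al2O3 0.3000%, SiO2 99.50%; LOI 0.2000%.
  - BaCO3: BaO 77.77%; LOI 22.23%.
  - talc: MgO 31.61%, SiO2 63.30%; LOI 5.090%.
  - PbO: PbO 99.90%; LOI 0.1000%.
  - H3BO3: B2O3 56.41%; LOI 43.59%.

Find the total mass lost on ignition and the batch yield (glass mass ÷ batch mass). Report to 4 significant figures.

LOI loss = 146.8 lb; glass = 491.8 lb; yield = 77.02%

The whole derivation runs at full precision at every stage. In-progress results are displayed rounded to 4 significant figures in the working — each reported number is rounded only once; all derived quantities, which include six oxide percentages, ignition loss, the yield, net glass mass, totals, are re-derived in full precision, exactly as printed in problem or answer, from the batch weights for 491.8 lb of glass.
Ignition loss by material:
  magnesite: 91.82 × 0.5200 = 47.75 lb
  sand: 122.0 × 0.002000 = 0.2440 lb
  BaCO3: 109.2 × 0.2223 = 24.28 lb
  talc: 41.65 × 0.05090 = 2.120 lb
  PbO: 108.1 × 0.001000 = 0.1081 lb
  H3BO3: 165.8 × 0.4359 = 72.27 lb
Total LOI = 146.8 lb
Glass = batch − LOI = 638.6 − 146.8 = 491.8 lb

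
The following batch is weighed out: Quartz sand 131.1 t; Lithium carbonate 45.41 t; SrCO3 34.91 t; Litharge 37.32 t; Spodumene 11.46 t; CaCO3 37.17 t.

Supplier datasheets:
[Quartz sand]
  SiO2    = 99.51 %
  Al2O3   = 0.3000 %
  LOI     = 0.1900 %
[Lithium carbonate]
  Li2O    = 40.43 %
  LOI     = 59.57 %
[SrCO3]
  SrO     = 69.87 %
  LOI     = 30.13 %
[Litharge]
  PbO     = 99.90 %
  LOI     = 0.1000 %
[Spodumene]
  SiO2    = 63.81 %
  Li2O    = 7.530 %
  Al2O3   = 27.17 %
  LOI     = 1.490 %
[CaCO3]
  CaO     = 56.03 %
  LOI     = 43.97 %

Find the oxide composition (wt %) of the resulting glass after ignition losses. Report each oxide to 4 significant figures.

Every computation keeps exact precision from first step to last. Values along the way are displayed rounded to four significant figures when written out. Every reported value undergoes a single rounding; derived quantities, including the six compositions, net glass mass, totals, yield, LOI, are re-derived from the batch weights at 243.0 t of glass at full float precision as written in the question or the answer.
Oxide-by-oxide delivered mass:
  SrO: 34.91·0.6987 = 24.39 t
  SiO2: 131.1·0.9951 + 11.46·0.6381 = 137.8 t
  CaO: 37.17·0.5603 = 20.83 t
  PbO: 37.32·0.9990 = 37.28 t
  Li2O: 45.41·0.4043 + 11.46·0.07530 = 19.22 t
  Al2O3: 131.1·0.003000 + 11.46·0.2717 = 3.507 t
LOI: 131.1·0.001900 + 45.41·0.5957 + 34.91·0.3013 + 37.32·0.001000 + 11.46·0.01490 + 37.17·0.4397 = 54.37 t
Net of LOI, the glass mass = 297.4 − 54.37 = 243.0 t (= the summed oxide contributions)
each wt % is 100 × oxide ÷ glass

Glass mass = 243.0 t (batch 297.4 − LOI 54.37).
Composition: SrO 10.04%, SiO2 56.70%, CaO 8.571%, PbO 15.34%, Li2O 7.910%, Al2O3 1.443%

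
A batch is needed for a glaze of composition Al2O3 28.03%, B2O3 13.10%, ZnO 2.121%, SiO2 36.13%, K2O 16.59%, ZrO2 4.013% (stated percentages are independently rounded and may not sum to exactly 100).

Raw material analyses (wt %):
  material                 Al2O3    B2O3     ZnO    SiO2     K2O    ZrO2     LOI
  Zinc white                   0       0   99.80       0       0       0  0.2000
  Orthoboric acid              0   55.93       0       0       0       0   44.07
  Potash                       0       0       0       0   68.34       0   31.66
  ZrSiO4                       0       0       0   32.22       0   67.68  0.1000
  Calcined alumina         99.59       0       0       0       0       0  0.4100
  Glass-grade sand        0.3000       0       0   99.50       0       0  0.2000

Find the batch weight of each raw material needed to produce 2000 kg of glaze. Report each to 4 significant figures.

Batch per 2000 kg glaze:
  Zinc white: 42.51 kg
  Orthoboric acid: 468.4 kg
  Potash: 485.5 kg
  ZrSiO4: 118.6 kg
  Calcined alumina: 560.8 kg
  Glass-grade sand: 687.8 kg
Total batch = 2364 kg; LOI loss = 364.0 kg; yield = 84.60%

Every computation runs at full float precision at each step. Values along the way are printed, rounded to 4 significant digits, in the working; each reported value is rounded a single time; derived quantities, which include the six compositions, the totals, LOI, yield, net glass mass, are computed in full precision, as set out in problem or answer, from the weighed amounts for 2000 kg of glass.
Oxide-by-oxide targets in 2000 kg glaze:
  Al2O3: 28.03% × 2000 = 560.6 kg
  B2O3: 13.10% × 2000 = 262.0 kg
  ZnO: 2.121% × 2000 = 42.42 kg
  SiO2: 36.13% × 2000 = 722.6 kg
  K2O: 16.59% × 2000 = 331.8 kg
  ZrO2: 4.013% × 2000 = 80.26 kg
A balance pass over the oxides, from the weights as reported, at the basis given (delivered sums recover each target inside rounding margins):
  Al2O3: 560.8·0.9959 + 687.8·0.003000 = 560.6 kg (target 560.6 kg)
  B2O3: 468.4·0.5593 = 262.0 kg (target 262.0 kg)
  ZnO: 42.51·0.9980 = 42.42 kg (target 42.42 kg)
  SiO2: 118.6·0.3222 + 687.8·0.9950 = 722.6 kg (target 722.6 kg)
  K2O: 485.5·0.6834 = 331.8 kg (target 331.8 kg)
  ZrO2: 118.6·0.6768 = 80.27 kg (target 80.26 kg)
Glass-mass closure: total batch − LOI = 2000 kg (per-oxide target masses sum to 2000 kg; the stated basis being 2000 kg — gaps are rounding artifacts).
Batch grand total — Σ batch = 2364 kg; ignition loss, Σ(batch × LOI) = 364.0 kg; glass ÷ batch gives a yield of 84.60%.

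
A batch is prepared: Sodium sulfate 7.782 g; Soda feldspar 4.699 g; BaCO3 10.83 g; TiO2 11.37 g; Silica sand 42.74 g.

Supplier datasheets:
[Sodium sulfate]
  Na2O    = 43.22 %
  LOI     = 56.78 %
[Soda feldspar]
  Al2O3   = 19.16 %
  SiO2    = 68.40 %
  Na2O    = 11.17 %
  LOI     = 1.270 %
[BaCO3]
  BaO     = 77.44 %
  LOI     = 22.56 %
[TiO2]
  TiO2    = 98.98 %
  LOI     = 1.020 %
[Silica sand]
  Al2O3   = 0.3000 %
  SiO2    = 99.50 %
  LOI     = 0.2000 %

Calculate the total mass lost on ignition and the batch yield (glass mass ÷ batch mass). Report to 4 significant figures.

LOI loss = 7.123 g; glass = 70.30 g; yield = 90.80%

Every computation carries full float precision at every stage; working values are printed, rounded to 4 significant digits, at each printed step — each reported value is rounded just once — the derived quantities are recomputed in full precision (ignition loss, glass mass, the totals, five oxide percentages, the yield) from the weighed amounts at 70.30 g of glass exactly as printed in the problem or the answer.
Per-material ignition loss:
  Sodium sulfate: 7.782 × 0.5678 = 4.419 g
  Soda feldspar: 4.699 × 0.01270 = 0.05968 g
  BaCO3: 10.83 × 0.2256 = 2.443 g
  TiO2: 11.37 × 0.01020 = 0.1160 g
  Silica sand: 42.74 × 0.002000 = 0.08548 g
Total LOI = 7.123 g
Glass = batch − LOI = 77.42 − 7.123 = 70.30 g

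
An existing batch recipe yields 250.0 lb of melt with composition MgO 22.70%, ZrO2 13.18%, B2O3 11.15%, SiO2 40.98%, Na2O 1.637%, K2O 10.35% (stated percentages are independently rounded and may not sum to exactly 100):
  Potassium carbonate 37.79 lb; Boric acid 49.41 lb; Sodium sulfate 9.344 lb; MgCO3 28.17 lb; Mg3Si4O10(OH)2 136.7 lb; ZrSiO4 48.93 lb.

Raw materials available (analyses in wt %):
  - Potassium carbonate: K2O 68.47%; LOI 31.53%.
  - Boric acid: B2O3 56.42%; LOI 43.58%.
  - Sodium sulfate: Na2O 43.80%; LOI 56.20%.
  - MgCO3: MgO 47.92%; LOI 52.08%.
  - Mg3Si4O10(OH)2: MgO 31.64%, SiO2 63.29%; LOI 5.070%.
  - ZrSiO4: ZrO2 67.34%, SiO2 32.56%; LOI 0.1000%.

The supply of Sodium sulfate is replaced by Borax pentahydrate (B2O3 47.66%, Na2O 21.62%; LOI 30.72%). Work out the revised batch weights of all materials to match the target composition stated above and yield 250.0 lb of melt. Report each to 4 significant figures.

Revised batch per 250.0 lb melt:
  Potassium carbonate: 37.79 lb
  Boric acid: 33.42 lb
  Borax pentahydrate: 18.93 lb
  MgCO3: 28.17 lb
  Mg3Si4O10(OH)2: 136.7 lb
  ZrSiO4: 48.93 lb
Total batch = 303.9 lb; LOI loss = 53.95 lb

All internal work carries full float precision at every stage; working values are rounded off to 4 significant digits as shown — each reported figure sees exactly one rounding — derived quantities (the yield, the six compositions, net glass mass, totals, ignition loss) are carried in exact precision from the batch weights on 250.0 lb of glass exactly as printed in the problem or the answer.
Target masses of each oxide per 250.0 lb melt:
  MgO: 22.70% × 250.0 = 56.75 lb
  ZrO2: 13.18% × 250.0 = 32.95 lb
  B2O3: 11.15% × 250.0 = 27.88 lb
  SiO2: 40.98% × 250.0 = 102.4 lb
  Na2O: 1.637% × 250.0 = 4.093 lb
  K2O: 10.35% × 250.0 = 25.88 lb
Balance tally, oxide-wise, from the weights as reported, against the basis in use (delivered sums recover each target modulo rounding of the values):
  MgO: 28.17·0.4792 + 136.7·0.3164 = 56.75 lb (target 56.75 lb)
  ZrO2: 48.93·0.6734 = 32.95 lb (target 32.95 lb)
  B2O3: 33.42·0.5642 + 18.93·0.4766 = 27.88 lb (target 27.88 lb)
  SiO2: 136.7·0.6329 + 48.93·0.3256 = 102.4 lb (target 102.4 lb)
  Na2O: 18.93·0.2162 = 4.093 lb (target 4.093 lb)
  K2O: 37.79·0.6847 = 25.87 lb (target 25.88 lb)
Glass-mass bookkeeping: batch Σ − ignition loss = 250.0 lb (targets for the oxides total 250.0 lb; stated basis 250.0 lb — a pure rounding effect).
Adding the batch up: Σ batch = 303.9 lb; ignition loss, Σ(batch × LOI) = 53.95 lb; yield = glass ÷ total batch = 82.25%.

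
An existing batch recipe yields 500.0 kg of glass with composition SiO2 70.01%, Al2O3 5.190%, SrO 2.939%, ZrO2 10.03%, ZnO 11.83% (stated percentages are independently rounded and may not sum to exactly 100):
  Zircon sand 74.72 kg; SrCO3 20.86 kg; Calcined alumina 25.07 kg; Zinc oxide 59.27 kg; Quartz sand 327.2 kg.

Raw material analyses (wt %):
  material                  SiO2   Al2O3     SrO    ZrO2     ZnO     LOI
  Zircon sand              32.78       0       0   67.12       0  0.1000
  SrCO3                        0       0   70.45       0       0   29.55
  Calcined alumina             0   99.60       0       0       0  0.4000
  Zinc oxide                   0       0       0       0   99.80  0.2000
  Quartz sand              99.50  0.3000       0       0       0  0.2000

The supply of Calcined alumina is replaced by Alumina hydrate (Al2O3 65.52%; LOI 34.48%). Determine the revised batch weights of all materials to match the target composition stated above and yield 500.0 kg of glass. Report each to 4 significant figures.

Rounding to four significant digits extends to each intermediate as shown — the whole derivation carries full precision through the solve. Every reported result is rounded once only; all derived quantities (glass mass, the yield, LOI, totals, the five compositions) are re-derived from the weighed amounts on 500.0 kg of glass at full float precision as set out in the problem or the answer.
Oxide-by-oxide targets in 500.0 kg glass:
  SiO2: 70.01% × 500.0 = 350.0 kg
  Al2O3: 5.190% × 500.0 = 25.95 kg
  SrO: 2.939% × 500.0 = 14.70 kg
  ZrO2: 10.03% × 500.0 = 50.15 kg
  ZnO: 11.83% × 500.0 = 59.15 kg
Per-oxide balance check using the reported weights, relative to the basis at hand (delivered sums recover each target within answer rounding):
  SiO2: 74.72·0.3278 + 327.2·0.9950 = 350.1 kg (target 350.0 kg)
  Al2O3: 38.11·0.6552 + 327.2·0.003000 = 25.95 kg (target 25.95 kg)
  SrO: 20.86·0.7045 = 14.70 kg (target 14.70 kg)
  ZrO2: 74.72·0.6712 = 50.15 kg (target 50.15 kg)
  ZnO: 59.27·0.9980 = 59.15 kg (target 59.15 kg)
Auditing the glass mass value: batch total minus LOI = 500.0 kg (per-oxide target masses sum to 500.0 kg; with the basis standing at 500.0 kg — rounding explains the deltas).
Whole-batch sum: Σ batch = 520.2 kg; the LOI term Σ batch·LOI equals 20.15 kg; yield: glass divided by total = 96.13%.

Revised batch per 500.0 kg glass:
  Zircon sand: 74.72 kg
  SrCO3: 20.86 kg
  Alumina hydrate: 38.11 kg
  Zinc oxide: 59.27 kg
  Quartz sand: 327.2 kg
Total batch = 520.2 kg; LOI loss = 20.15 kg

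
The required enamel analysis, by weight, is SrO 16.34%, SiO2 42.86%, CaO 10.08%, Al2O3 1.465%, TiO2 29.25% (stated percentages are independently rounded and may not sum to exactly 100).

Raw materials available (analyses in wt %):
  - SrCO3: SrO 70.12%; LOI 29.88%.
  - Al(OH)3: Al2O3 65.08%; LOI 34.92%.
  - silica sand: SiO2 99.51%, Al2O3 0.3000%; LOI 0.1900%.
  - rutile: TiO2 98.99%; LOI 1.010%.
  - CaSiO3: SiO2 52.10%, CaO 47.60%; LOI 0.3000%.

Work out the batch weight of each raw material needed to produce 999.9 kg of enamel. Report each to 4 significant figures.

Batch per 999.9 kg enamel:
  SrCO3: 233.0 kg
  Al(OH)3: 21.03 kg
  silica sand: 319.8 kg
  rutile: 295.5 kg
  CaSiO3: 211.7 kg
Total batch = 1081 kg; LOI loss = 81.19 kg; yield = 92.49%

In-progress results are printed, rounded to 4 significant digits, at each printed step. All arithmetic keeps full float precision from start to finish — each reported number receives exactly one rounding; derived quantities are rebuilt in exact precision (net glass mass, the yield, ignition loss, the totals, five oxide percentages) from the batch weights per 999.9 kg of glass, precisely as stated by question or answer.
Oxide mass targets, per 999.9 kg enamel:
  SrO: 16.34% × 999.9 = 163.4 kg
  SiO2: 42.86% × 999.9 = 428.6 kg
  CaO: 10.08% × 999.9 = 100.8 kg
  Al2O3: 1.465% × 999.9 = 14.65 kg
  TiO2: 29.25% × 999.9 = 292.5 kg
Per-oxide balance check per the reported batch figures, per the basis as stated (every target is met by its sum inside rounding margins):
  SrO: 233.0·0.7012 = 163.4 kg (target 163.4 kg)
  SiO2: 319.8·0.9951 + 211.7·0.5210 = 428.5 kg (target 428.6 kg)
  CaO: 211.7·0.4760 = 100.8 kg (target 100.8 kg)
  Al2O3: 21.03·0.6508 + 319.8·0.003000 = 14.65 kg (target 14.65 kg)
  TiO2: 295.5·0.9899 = 292.5 kg (target 292.5 kg)
Glass-mass closure: the batch minus its LOI: 999.8 kg (targets for the oxides total 999.9 kg; the stated basis being 999.9 kg — a pure rounding effect).
Total batch = Σ batch = 1081 kg; loss to ignition Σ batch·LOI = 81.19 kg; glass ÷ batch gives a yield of 92.49%.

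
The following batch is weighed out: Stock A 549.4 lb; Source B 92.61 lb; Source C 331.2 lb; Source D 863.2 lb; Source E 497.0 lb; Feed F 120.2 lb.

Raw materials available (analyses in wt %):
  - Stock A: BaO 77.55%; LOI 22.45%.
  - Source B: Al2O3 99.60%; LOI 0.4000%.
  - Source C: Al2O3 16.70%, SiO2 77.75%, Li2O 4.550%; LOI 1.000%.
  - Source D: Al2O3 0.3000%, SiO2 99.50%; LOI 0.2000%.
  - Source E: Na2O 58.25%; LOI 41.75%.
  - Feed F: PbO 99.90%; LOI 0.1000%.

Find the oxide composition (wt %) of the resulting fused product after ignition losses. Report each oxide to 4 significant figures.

Mid-chain values are printed, with 4-significant-figure rounding, when written out. The whole derivation maintains full float precision end to end. Each reported value includes exactly one rounding; derived quantities (ignition loss, the totals, the yield, glass mass, six oxide percentages) are carried starting from the weights for 2117 lb of glass at exact precision, exactly as shown in the problem or answer text.
Oxide-by-oxide delivered mass:
  Al2O3: 92.61·0.9960 + 331.2·0.1670 + 863.2·0.003000 = 150.1 lb
  SiO2: 331.2·0.7775 + 863.2·0.9950 = 1116 lb
  PbO: 120.2·0.9990 = 120.1 lb
  Li2O: 331.2·0.04550 = 15.07 lb
  BaO: 549.4·0.7755 = 426.1 lb
  Na2O: 497.0·0.5825 = 289.5 lb
LOI: 549.4·0.2245 + 92.61·0.004000 + 331.2·0.01000 + 863.2·0.002000 + 497.0·0.4175 + 120.2·0.001000 = 336.4 lb
Resulting glass, batch − LOI: 2454 − 336.4 = 2117 lb (= Σ oxide masses)
oxide / glass × 100 gives the wt %

Glass mass = 2117 lb (batch 2454 − LOI 336.4).
Composition: Al2O3 7.091%, SiO2 52.73%, PbO 5.672%, Li2O 0.7118%, BaO 20.12%, Na2O 13.67%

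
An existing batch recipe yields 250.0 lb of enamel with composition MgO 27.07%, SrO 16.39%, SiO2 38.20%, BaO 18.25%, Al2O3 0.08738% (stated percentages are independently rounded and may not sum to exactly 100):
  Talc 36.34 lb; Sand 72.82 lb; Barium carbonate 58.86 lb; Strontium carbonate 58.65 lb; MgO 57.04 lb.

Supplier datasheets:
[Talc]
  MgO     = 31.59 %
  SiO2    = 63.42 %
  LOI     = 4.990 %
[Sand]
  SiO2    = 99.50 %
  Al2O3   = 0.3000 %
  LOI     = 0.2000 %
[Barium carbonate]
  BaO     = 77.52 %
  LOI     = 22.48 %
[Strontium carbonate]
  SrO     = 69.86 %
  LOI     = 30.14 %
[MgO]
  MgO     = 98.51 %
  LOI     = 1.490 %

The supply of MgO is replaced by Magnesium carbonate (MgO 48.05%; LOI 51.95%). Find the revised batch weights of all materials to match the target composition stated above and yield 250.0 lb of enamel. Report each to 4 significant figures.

The intermediate values appear rounded to four significant digits in the printout — all arithmetic carries full float precision from first step to last. Each reported figure undergoes a single rounding — derived quantities (LOI, the totals, the five compositions, the yield, net glass mass) are rebuilt at full precision from the batch weights on 250.0 lb of glass as quoted within the problem or answer text.
Oxide mass targets, per 250.0 lb enamel:
  MgO: 27.07% × 250.0 = 67.68 lb
  SrO: 16.39% × 250.0 = 40.98 lb
  SiO2: 38.20% × 250.0 = 95.50 lb
  BaO: 18.25% × 250.0 = 45.62 lb
  Al2O3: 0.08738% × 250.0 = 0.2184 lb
Oxide-by-oxide audit per the reported batch figures, relative to the basis at hand (every target is met by its sum within answer rounding):
  MgO: 36.34·0.3159 + 117.0·0.4805 = 67.70 lb (target 67.68 lb)
  SrO: 58.65·0.6986 = 40.97 lb (target 40.98 lb)
  SiO2: 36.34·0.6342 + 72.82·0.9950 = 95.50 lb (target 95.50 lb)
  BaO: 58.86·0.7752 = 45.63 lb (target 45.62 lb)
  Al2O3: 72.82·0.003000 = 0.2185 lb (target 0.2184 lb)
Glass-mass closure: Σ batch − LOI loss = 250.0 lb (targets for the oxides total 250.0 lb; the stated basis being 250.0 lb — differing by rounding only).
Whole-batch sum: Σ batch = 343.7 lb; LOI loss = Σ batch·LOI = 93.65 lb; yield = glass ÷ total batch = 72.75%.

Revised batch per 250.0 lb enamel:
  Talc: 36.34 lb
  Sand: 72.82 lb
  Barium carbonate: 58.86 lb
  Strontium carbonate: 58.65 lb
  Magnesium carbonate: 117.0 lb
Total batch = 343.7 lb; LOI loss = 93.65 lb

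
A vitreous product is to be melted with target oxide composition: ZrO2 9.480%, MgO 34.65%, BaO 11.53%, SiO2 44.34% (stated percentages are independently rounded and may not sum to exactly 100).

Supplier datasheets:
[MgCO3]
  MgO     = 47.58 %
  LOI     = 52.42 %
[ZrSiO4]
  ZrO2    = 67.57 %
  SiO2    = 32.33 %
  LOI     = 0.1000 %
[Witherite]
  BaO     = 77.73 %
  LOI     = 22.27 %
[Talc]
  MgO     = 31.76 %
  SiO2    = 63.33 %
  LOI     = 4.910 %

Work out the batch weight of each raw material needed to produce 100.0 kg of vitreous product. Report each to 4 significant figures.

Batch per 100.0 kg vitreous product:
  MgCO3: 30.87 kg
  ZrSiO4: 14.03 kg
  Witherite: 14.83 kg
  Talc: 62.85 kg
Total batch = 122.6 kg; LOI loss = 22.58 kg; yield = 81.58%

All arithmetic holds full precision all the way through. The intermediate values are shown rounded off to 4 significant figures as written. Exactly one rounding goes into each reported result; derived quantities (LOI, four oxide percentages, totals, yield, net glass mass) are re-derived starting from the weights at 100.0 kg of glass at exact precision, as given in the question or the answer.
Per-oxide target masses for 100.0 kg vitreous product:
  ZrO2: 9.480% × 100.0 = 9.480 kg
  MgO: 34.65% × 100.0 = 34.65 kg
  BaO: 11.53% × 100.0 = 11.53 kg
  SiO2: 44.34% × 100.0 = 44.34 kg
Sums-versus-targets review per the reported batch figures, relative to the basis at hand (summed amounts equal target values modulo rounding of the values):
  ZrO2: 14.03·0.6757 = 9.480 kg (target 9.480 kg)
  MgO: 30.87·0.4758 + 62.85·0.3176 = 34.65 kg (target 34.65 kg)
  BaO: 14.83·0.7773 = 11.53 kg (target 11.53 kg)
  SiO2: 14.03·0.3233 + 62.85·0.6333 = 44.34 kg (target 44.34 kg)
Glass-mass sanity pass: the batch minus its LOI: 100.0 kg (targets for the oxides total 100.0 kg; against the stated basis, 100.0 kg — a pure rounding effect).
Summing the batch: Σ batch = 122.6 kg; LOI loss = Σ batch·LOI = 22.58 kg; yield = glass ÷ total batch = 81.58%.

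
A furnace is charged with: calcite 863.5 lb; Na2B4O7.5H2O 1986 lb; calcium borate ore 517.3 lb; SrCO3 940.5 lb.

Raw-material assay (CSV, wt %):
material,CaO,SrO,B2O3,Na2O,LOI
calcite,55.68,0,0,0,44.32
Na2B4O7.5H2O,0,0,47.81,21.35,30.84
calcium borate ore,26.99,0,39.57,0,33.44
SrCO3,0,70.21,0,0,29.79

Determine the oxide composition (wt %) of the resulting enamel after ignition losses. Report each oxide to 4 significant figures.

Glass mass = 2859 lb (batch 4307 − LOI 1448).
Composition: CaO 21.70%, SrO 23.10%, B2O3 40.37%, Na2O 14.83%

The intermediate values are displayed (rounded to four significant figures) when written out; all internal work keeps full float precision from first step to last — each reported value carries a single rounding — derived quantities are recomputed from the batch weights per 2859 lb of glass at exact precision (the totals, net glass mass, the yield, ignition loss, four oxide percentages) exactly as shown in the problem or answer text.
Mass of each oxide from the mix:
  CaO: 863.5·0.5568 + 517.3·0.2699 = 620.4 lb
  SrO: 940.5·0.7021 = 660.3 lb
  B2O3: 1986·0.4781 + 517.3·0.3957 = 1154 lb
  Na2O: 1986·0.2135 = 424.0 lb
LOI: 863.5·0.4432 + 1986·0.3084 + 517.3·0.3344 + 940.5·0.2979 = 1448 lb
batch − LOI leaves glass = 4307 − 1448 = 2859 lb (matching Σ of the oxides)
percent by weight: oxide/glass ×100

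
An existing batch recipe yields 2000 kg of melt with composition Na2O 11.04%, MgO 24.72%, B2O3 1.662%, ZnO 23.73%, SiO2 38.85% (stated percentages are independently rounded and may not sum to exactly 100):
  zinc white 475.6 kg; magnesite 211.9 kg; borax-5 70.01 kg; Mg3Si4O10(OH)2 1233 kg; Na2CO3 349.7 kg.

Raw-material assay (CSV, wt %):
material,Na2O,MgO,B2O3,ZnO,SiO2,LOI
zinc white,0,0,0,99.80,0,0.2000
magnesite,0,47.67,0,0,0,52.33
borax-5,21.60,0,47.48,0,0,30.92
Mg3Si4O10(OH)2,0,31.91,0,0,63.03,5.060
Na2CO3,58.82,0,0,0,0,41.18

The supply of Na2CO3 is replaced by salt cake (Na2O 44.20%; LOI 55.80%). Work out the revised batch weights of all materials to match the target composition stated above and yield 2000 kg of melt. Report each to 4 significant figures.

Revised batch per 2000 kg melt:
  zinc white: 475.6 kg
  magnesite: 211.9 kg
  borax-5: 70.01 kg
  Mg3Si4O10(OH)2: 1233 kg
  salt cake: 465.3 kg
Total batch = 2456 kg; LOI loss = 455.5 kg

Working values are printed (rounded to four significant digits) across the worked steps. All arithmetic runs at full precision all the way through; every reported result is rounded exactly once — the derived quantities, which include totals, net glass mass, five oxide percentages, the yield, ignition loss, are re-derived at full precision, as they appear in question or answer, using the weight values per 2000 kg of glass.
The oxide mass targets at 2000 kg melt:
  Na2O: 11.04% × 2000 = 220.8 kg
  MgO: 24.72% × 2000 = 494.4 kg
  B2O3: 1.662% × 2000 = 33.24 kg
  ZnO: 23.73% × 2000 = 474.6 kg
  SiO2: 38.85% × 2000 = 777.0 kg
Mass-balance tally per oxide on the weights just shown, on the stated basis (sum by sum, the targets are met modulo rounding of the values):
  Na2O: 70.01·0.2160 + 465.3·0.4420 = 220.8 kg (target 220.8 kg)
  MgO: 211.9·0.4767 + 1233·0.3191 = 494.5 kg (target 494.4 kg)
  B2O3: 70.01·0.4748 = 33.24 kg (target 33.24 kg)
  ZnO: 475.6·0.9980 = 474.6 kg (target 474.6 kg)
  SiO2: 1233·0.6303 = 777.2 kg (target 777.0 kg)
Mass balance on the glass: batch Σ − ignition loss = 2000 kg (the targets, summed, come to 2000 kg; basis as stated: 2000 kg — gaps are rounding artifacts).
Batch total: Σ batch = 2456 kg; loss to ignition Σ batch·LOI = 455.5 kg; the yield ratio, glass ÷ batch: 81.45%.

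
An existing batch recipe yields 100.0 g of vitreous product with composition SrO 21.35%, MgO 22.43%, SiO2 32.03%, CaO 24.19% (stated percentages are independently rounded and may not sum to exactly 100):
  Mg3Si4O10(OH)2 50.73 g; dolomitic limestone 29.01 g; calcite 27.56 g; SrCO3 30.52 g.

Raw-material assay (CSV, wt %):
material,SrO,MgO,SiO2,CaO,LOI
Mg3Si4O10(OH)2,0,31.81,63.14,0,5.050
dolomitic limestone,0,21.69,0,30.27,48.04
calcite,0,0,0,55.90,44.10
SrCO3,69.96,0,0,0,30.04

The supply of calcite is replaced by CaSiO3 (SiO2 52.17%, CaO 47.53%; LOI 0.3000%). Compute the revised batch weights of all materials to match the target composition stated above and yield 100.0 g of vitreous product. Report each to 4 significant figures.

Revised batch per 100.0 g vitreous product:
  Mg3Si4O10(OH)2: 35.61 g
  dolomitic limestone: 51.19 g
  CaSiO3: 18.30 g
  SrCO3: 30.52 g
Total batch = 135.6 g; LOI loss = 35.61 g

Full float precision is carried through every step; working values are displayed, rounded to 4 significant figures, across the worked steps. Exactly one rounding is applied to each reported number — the derived quantities (the yield, the four compositions, the totals, LOI, net glass mass) are computed from the batch weights on 100.0 g of glass in full precision as given in the problem or the answer.
Target masses of each oxide per 100.0 g vitreous product:
  SrO: 21.35% × 100.0 = 21.35 g
  MgO: 22.43% × 100.0 = 22.43 g
  SiO2: 32.03% × 100.0 = 32.03 g
  CaO: 24.19% × 100.0 = 24.19 g
Checking each oxide sum given the weights on record, at the basis given (each sum matches its target mass net of answer rounding effects):
  SrO: 30.52·0.6996 = 21.35 g (target 21.35 g)
  MgO: 35.61·0.3181 + 51.19·0.2169 = 22.43 g (target 22.43 g)
  SiO2: 35.61·0.6314 + 18.30·0.5217 = 32.03 g (target 32.03 g)
  CaO: 51.19·0.3027 + 18.30·0.4753 = 24.19 g (target 24.19 g)
Consistency of the glass mass: batch Σ − ignition loss = 100.0 g (the targets, summed, come to 100.0 g; basis as stated: 100.0 g — gaps are rounding artifacts).
Batch grand total — Σ batch = 135.6 g; loss to ignition Σ batch·LOI = 35.61 g; glass ÷ batch gives a yield of 73.74%.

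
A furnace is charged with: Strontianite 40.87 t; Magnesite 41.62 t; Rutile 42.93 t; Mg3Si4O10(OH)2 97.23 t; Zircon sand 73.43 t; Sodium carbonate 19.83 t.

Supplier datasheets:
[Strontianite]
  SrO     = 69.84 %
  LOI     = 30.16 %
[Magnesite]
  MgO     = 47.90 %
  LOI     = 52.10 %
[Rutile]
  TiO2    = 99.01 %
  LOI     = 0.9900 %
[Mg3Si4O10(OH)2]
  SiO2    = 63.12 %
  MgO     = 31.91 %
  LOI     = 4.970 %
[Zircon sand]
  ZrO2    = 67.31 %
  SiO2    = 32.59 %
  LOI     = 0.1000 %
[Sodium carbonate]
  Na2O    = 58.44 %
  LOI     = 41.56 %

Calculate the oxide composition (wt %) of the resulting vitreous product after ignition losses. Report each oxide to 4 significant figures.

The working math runs at full precision at every stage — the intermediate values are displayed, rounded to four significant digits, in the working. Every reported number is rounded just once. The derived quantities are rebuilt at full float precision (totals, six oxide percentages, ignition loss, yield, net glass mass) starting from the weights on 268.3 t of glass, exactly as printed in the problem or answer text.
Mass of each oxide from the mix:
  ZrO2: 73.43·0.6731 = 49.43 t
  SiO2: 97.23·0.6312 + 73.43·0.3259 = 85.30 t
  SrO: 40.87·0.6984 = 28.54 t
  Na2O: 19.83·0.5844 = 11.59 t
  MgO: 41.62·0.4790 + 97.23·0.3191 = 50.96 t
  TiO2: 42.93·0.9901 = 42.50 t
LOI: 40.87·0.3016 + 41.62·0.5210 + 42.93·0.009900 + 97.23·0.04970 + 73.43·0.001000 + 19.83·0.4156 = 47.58 t
Glass mass = batch − LOI = 315.9 − 47.58 = 268.3 t (the oxide masses sum to this)
percent share: oxide ÷ glass, ×100

Glass mass = 268.3 t (batch 315.9 − LOI 47.58).
Composition: ZrO2 18.42%, SiO2 31.79%, SrO 10.64%, Na2O 4.319%, MgO 18.99%, TiO2 15.84%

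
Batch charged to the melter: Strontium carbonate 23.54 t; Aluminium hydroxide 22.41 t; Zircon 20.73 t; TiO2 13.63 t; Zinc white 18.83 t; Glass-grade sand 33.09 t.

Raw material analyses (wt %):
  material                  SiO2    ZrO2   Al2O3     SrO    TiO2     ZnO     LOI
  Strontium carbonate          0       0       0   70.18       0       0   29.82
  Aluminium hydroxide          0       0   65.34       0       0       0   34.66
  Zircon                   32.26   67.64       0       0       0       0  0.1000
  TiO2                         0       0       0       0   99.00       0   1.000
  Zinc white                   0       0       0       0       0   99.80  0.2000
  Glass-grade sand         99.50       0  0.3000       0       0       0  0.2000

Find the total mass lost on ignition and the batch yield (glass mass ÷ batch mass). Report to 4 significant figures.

LOI loss = 15.05 t; glass = 117.2 t; yield = 88.62%

The working math runs at exact precision through every step; values along the way are printed (rounded to four significant digits) between the steps; every reported value takes just one rounding — derived quantities, which include the yield, glass mass, the six compositions, ignition loss, the totals, are computed in exact precision, as quoted within problem or answer, from the weighed amounts on 117.2 t of glass.
LOI of each material in turn:
  Strontium carbonate: 23.54 × 0.2982 = 7.020 t
  Aluminium hydroxide: 22.41 × 0.3466 = 7.767 t
  Zircon: 20.73 × 0.001000 = 0.02073 t
  TiO2: 13.63 × 0.01000 = 0.1363 t
  Zinc white: 18.83 × 0.002000 = 0.03766 t
  Glass-grade sand: 33.09 × 0.002000 = 0.06618 t
Total LOI = 15.05 t
Glass = batch − LOI = 132.2 − 15.05 = 117.2 t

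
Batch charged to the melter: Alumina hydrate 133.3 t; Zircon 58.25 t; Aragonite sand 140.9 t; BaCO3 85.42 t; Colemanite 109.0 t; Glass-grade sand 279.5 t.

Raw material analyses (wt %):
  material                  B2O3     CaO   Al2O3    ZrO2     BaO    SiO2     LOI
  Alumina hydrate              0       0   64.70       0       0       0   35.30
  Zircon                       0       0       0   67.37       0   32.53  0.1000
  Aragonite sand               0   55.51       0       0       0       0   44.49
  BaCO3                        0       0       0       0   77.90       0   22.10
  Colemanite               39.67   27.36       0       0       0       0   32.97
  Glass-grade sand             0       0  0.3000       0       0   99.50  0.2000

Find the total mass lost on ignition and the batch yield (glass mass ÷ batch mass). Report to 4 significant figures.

LOI loss = 165.2 t; glass = 641.2 t; yield = 79.52%

Rounding to 4 significant figures governs each mid-chain value as displayed; full float precision is maintained all the way through. Exactly one rounding goes into every reported result — derived quantities are rebuilt at exact precision (LOI, net glass mass, the six compositions, the totals, yield) from the batch weights per 641.2 t of glass as given in either problem or answer.
Each material's LOI contribution:
  Alumina hydrate: 133.3 × 0.3530 = 47.05 t
  Zircon: 58.25 × 0.001000 = 0.05825 t
  Aragonite sand: 140.9 × 0.4449 = 62.69 t
  BaCO3: 85.42 × 0.2210 = 18.88 t
  Colemanite: 109.0 × 0.3297 = 35.94 t
  Glass-grade sand: 279.5 × 0.002000 = 0.5590 t
Total LOI = 165.2 t
Glass = batch − LOI = 806.4 − 165.2 = 641.2 t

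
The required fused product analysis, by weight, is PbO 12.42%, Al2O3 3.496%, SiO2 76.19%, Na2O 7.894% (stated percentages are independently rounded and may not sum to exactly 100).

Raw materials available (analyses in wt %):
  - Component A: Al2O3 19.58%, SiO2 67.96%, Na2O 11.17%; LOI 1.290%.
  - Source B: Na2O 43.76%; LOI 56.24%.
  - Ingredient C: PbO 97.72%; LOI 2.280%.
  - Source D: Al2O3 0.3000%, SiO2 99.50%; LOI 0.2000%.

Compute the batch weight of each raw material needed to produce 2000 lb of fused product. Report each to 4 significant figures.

Working values appear rounded to 4 significant digits in the working. Each numeric step holds exact precision through the solve — every reported value takes a single rounding; the derived quantities are carried starting from the weights per 2000 lb of glass in full precision (glass mass, yield, four oxide percentages, ignition loss, totals) as they appear in question or answer.
Oxide mass targets, per 2000 lb fused product:
  PbO: 12.42% × 2000 = 248.4 lb
  Al2O3: 3.496% × 2000 = 69.92 lb
  SiO2: 76.19% × 2000 = 1524 lb
  Na2O: 7.894% × 2000 = 157.9 lb
Sums-versus-targets review applying the batch weights above, under the basis named above (oxide sums agree with the targets within answer rounding):
  PbO: 254.2·0.9772 = 248.4 lb (target 248.4 lb)
  Al2O3: 337.2·0.1958 + 1301·0.003000 = 69.93 lb (target 69.92 lb)
  SiO2: 337.2·0.6796 + 1301·0.9950 = 1524 lb (target 1524 lb)
  Na2O: 337.2·0.1117 + 274.7·0.4376 = 157.9 lb (target 157.9 lb)
Glass-mass bookkeeping: batch total minus LOI = 2000 lb (per-oxide target masses sum to 2000 lb; the stated basis being 2000 lb — rounding explains the deltas).
Adding the batch up: Σ batch = 2167 lb; loss to ignition Σ batch·LOI = 167.2 lb; glass ÷ batch gives a yield of 92.28%.

Batch per 2000 lb fused product:
  Component A: 337.2 lb
  Source B: 274.7 lb
  Ingredient C: 254.2 lb
  Source D: 1301 lb
Total batch = 2167 lb; LOI loss = 167.2 lb; yield = 92.28%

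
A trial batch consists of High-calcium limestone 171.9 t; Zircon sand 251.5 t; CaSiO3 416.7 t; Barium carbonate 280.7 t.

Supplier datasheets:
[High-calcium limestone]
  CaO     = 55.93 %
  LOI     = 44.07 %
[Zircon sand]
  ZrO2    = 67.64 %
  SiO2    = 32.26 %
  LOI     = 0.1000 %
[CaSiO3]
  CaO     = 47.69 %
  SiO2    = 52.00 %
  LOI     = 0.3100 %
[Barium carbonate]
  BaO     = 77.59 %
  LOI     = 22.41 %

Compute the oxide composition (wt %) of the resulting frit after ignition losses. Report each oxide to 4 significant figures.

Values along the way appear rounded off to 4 significant figures in the working — each numeric step runs at full precision in every operation — exactly one rounding goes into each reported figure; all derived quantities, including net glass mass, ignition loss, yield, totals, four oxide percentages, are re-derived from the batch weights per 980.6 t of glass at full float precision, as they appear in question or answer.
Delivered oxide masses:
  BaO: 280.7·0.7759 = 217.8 t
  ZrO2: 251.5·0.6764 = 170.1 t
  CaO: 171.9·0.5593 + 416.7·0.4769 = 294.9 t
  SiO2: 251.5·0.3226 + 416.7·0.5200 = 297.8 t
LOI: 171.9·0.4407 + 251.5·0.001000 + 416.7·0.003100 + 280.7·0.2241 = 140.2 t
Net of LOI, the glass mass = 1121 − 140.2 = 980.6 t (the oxide masses sum to this)
oxide / glass × 100 gives the wt %

Glass mass = 980.6 t (batch 1121 − LOI 140.2).
Composition: BaO 22.21%, ZrO2 17.35%, CaO 30.07%, SiO2 30.37%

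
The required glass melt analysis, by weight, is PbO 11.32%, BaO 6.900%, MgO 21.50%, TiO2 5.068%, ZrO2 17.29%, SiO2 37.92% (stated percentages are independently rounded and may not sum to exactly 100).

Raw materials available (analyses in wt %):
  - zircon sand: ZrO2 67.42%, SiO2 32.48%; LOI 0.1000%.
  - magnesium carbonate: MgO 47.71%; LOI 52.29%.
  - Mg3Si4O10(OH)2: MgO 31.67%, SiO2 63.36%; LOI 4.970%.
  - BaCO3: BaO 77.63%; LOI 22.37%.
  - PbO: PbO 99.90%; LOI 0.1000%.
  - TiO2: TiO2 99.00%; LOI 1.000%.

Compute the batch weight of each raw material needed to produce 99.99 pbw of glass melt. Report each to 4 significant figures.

Batch per 99.99 pbw glass melt:
  zircon sand: 25.64 pbw
  magnesium carbonate: 14.06 pbw
  Mg3Si4O10(OH)2: 46.70 pbw
  BaCO3: 8.887 pbw
  PbO: 11.33 pbw
  TiO2: 5.119 pbw
Total batch = 111.7 pbw; LOI loss = 11.75 pbw; yield = 89.48%

Exact precision is held from first step to last — values along the way are printed rounded to four significant digits between the steps. Each reported result sees exactly one rounding — the derived quantities are recomputed at exact precision (LOI, six oxide percentages, totals, yield, glass mass) starting from the weights on 99.99 pbw of glass, as given in the problem or the answer.
Target oxide masses per 99.99 pbw glass melt:
  PbO: 11.32% × 99.99 = 11.32 pbw
  BaO: 6.900% × 99.99 = 6.899 pbw
  MgO: 21.50% × 99.99 = 21.50 pbw
  TiO2: 5.068% × 99.99 = 5.067 pbw
  ZrO2: 17.29% × 99.99 = 17.29 pbw
  SiO2: 37.92% × 99.99 = 37.92 pbw
Checking each oxide sum given the weights on record, versus the basis set out (sums match the target masses exact up to rounding of places):
  PbO: 11.33·0.9990 = 11.32 pbw (target 11.32 pbw)
  BaO: 8.887·0.7763 = 6.899 pbw (target 6.899 pbw)
  MgO: 14.06·0.4771 + 46.70·0.3167 = 21.50 pbw (target 21.50 pbw)
  TiO2: 5.119·0.9900 = 5.068 pbw (target 5.067 pbw)
  ZrO2: 25.64·0.6742 = 17.29 pbw (target 17.29 pbw)
  SiO2: 25.64·0.3248 + 46.70·0.6336 = 37.92 pbw (target 37.92 pbw)
The glass-mass cross-check: total charge less LOI = 99.99 pbw (per-oxide target masses sum to 99.99 pbw; versus the stated basis of 99.99 pbw — a pure rounding effect).
Batch total: Σ batch = 111.7 pbw; the LOI term Σ batch·LOI equals 11.75 pbw; yield: glass divided by total = 89.48%.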